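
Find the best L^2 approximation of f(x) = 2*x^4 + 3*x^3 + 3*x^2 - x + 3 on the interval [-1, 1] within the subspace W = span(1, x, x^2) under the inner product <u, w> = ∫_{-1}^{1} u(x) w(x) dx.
g(x) = 33*x^2/7 + 4*x/5 + 99/35

The best approximation g ∈ W is the orthogonal projection of f onto W. Writing g = a_0 + a_1 x + a_2 x^2, the coefficients solve the normal equations G · a = b where
  G_{ij} = <φ_i, φ_j> and b_i = <f, φ_i>, with φ_0 = 1, φ_1 = x, φ_2 = x^2.
G =
  [2, 0, 2/3]
  [0, 2/3, 0]
  [2/3, 0, 2/5],
b = (44/5, 8/15, 132/35).
Solving gives a_0 = 99/35, a_1 = 4/5, a_2 = 33/7, so
  g(x) = 33*x^2/7 + 4*x/5 + 99/35.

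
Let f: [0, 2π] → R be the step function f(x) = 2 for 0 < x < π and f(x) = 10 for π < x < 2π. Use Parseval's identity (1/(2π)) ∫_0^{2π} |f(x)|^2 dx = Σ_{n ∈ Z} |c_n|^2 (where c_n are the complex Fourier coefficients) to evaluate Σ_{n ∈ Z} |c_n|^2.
Σ |c_n|^2 = 52

Parseval equates the L^2 energy of f (normalised by 1/(2π)) with the ℓ^2 sum of its Fourier coefficients: (1/(2π)) ∫_0^{2π} |f|^2 = Σ |c_n|^2.
Compute the left side: (1/(2π)) [∫_0^π 2^2 dx + ∫_π^{2π} 10^2 dx] = (1/(2π)) · (4π + 100π) = (4 + 100)/2 = 52.
So Σ_{n ∈ Z} |c_n|^2 = 52.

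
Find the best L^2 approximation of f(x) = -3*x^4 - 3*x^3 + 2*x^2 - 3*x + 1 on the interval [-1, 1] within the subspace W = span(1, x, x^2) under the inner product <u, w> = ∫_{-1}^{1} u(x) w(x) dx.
g(x) = -4*x^2/7 - 24*x/5 + 44/35

The best approximation g ∈ W is the orthogonal projection of f onto W. Writing g = a_0 + a_1 x + a_2 x^2, the coefficients solve the normal equations G · a = b where
  G_{ij} = <φ_i, φ_j> and b_i = <f, φ_i>, with φ_0 = 1, φ_1 = x, φ_2 = x^2.
G =
  [2, 0, 2/3]
  [0, 2/3, 0]
  [2/3, 0, 2/5],
b = (32/15, -16/5, 64/105).
Solving gives a_0 = 44/35, a_1 = -24/5, a_2 = -4/7, so
  g(x) = -4*x^2/7 - 24*x/5 + 44/35.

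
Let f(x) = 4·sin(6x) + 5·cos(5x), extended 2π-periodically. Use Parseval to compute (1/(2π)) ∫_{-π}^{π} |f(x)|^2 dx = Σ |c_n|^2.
Σ |c_n|^2 = 41/2

Expand |f|^2 and use orthogonality of {sin(nx), cos(mx)} on [-π, π]:
  ∫_{-π}^{π} sin(nx)^2 dx = π, ∫ cos(mx)^2 dx = π, and cross terms integrate to 0.
So ∫_{-π}^{π} f(x)^2 dx = 4^2 · π + 5^2 · π = (16 + 25)π.
Divide by 2π: (16 + 25)/2 = 41/2.
By Parseval, this equals Σ |c_n|^2.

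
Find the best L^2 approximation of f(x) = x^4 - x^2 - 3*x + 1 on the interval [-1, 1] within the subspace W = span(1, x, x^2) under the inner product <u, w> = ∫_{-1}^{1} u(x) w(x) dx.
g(x) = -x^2/7 - 3*x + 32/35

The best approximation g ∈ W is the orthogonal projection of f onto W. Writing g = a_0 + a_1 x + a_2 x^2, the coefficients solve the normal equations G · a = b where
  G_{ij} = <φ_i, φ_j> and b_i = <f, φ_i>, with φ_0 = 1, φ_1 = x, φ_2 = x^2.
G =
  [2, 0, 2/3]
  [0, 2/3, 0]
  [2/3, 0, 2/5],
b = (26/15, -2, 58/105).
Solving gives a_0 = 32/35, a_1 = -3, a_2 = -1/7, so
  g(x) = -x^2/7 - 3*x + 32/35.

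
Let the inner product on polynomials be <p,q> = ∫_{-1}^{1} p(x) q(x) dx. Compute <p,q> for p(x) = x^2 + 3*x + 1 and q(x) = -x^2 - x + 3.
<p,q> = 74/15

Expand the product: p(x)·q(x) = -x^4 - 4*x^3 - x^2 + 8*x + 3.
∫_{-1}^{1} of each monomial x^k gives [2/(k+1) if k even, 0 if k odd]. Integrating term-by-term (or equivalently evaluating the antiderivative F(x) = -x^5/5 - x^4 - x^3/3 + 4*x^2 + 3*x at the endpoints):
  F(1) − F(−1) = 82/15 − (8/15) = 74/15.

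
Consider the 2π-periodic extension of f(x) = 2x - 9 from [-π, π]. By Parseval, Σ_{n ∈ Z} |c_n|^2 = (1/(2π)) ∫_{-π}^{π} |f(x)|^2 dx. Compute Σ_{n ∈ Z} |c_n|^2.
Σ |c_n|^2 = 4π^2/3 + 81

Expand and integrate term by term over [-π, π]:
  ∫ (2x)^2 dx = 4·(2π^3/3); ∫ 2·2·(-9)·x dx = 0 (odd integrand); ∫ (-9)^2 dx = 81·2π.
So (1/(2π)) ∫_{-π}^{π} (2x - 9)^2 dx = 4π^2/3 + 81 = 4π^2/3 + 81.
Parseval ⇒ Σ |c_n|^2 = 4π^2/3 + 81.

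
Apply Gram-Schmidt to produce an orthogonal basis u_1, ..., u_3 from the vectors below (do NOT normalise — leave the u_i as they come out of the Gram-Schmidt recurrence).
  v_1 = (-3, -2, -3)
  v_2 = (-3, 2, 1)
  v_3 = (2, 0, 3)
Orthogonal basis:
  u_1 = (-3, -2, -3)
  u_2 = (-30/11, 24/11, 14/11)
  u_3 = (-7/19, -21/19, 21/19)

Apply the Gram-Schmidt recurrence
  u_1 = v_1
  u_i = v_i − Σ_{j<i} ((v_i · u_j) / (u_j · u_j)) · u_j.

Step by step this gives:
  u_1 = (-3, -2, -3)
  u_2 = (-30/11, 24/11, 14/11)
  u_3 = (-7/19, -21/19, 21/19)

Orthogonality check:
  u_2 · u_1 = 0 (should be 0)
  u_3 · u_1 = 0 (should be 0)
  u_3 · u_2 = 0 (should be 0)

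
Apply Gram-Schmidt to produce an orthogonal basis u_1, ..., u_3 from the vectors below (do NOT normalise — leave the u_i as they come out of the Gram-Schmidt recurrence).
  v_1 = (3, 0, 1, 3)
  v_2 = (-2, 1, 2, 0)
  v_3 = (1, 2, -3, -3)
Orthogonal basis:
  u_1 = (3, 0, 1, 3)
  u_2 = (-26/19, 1, 42/19, 12/19)
  u_3 = (34/31, 92/31, -12/31, -30/31)

Apply the Gram-Schmidt recurrence
  u_1 = v_1
  u_i = v_i − Σ_{j<i} ((v_i · u_j) / (u_j · u_j)) · u_j.

Step by step this gives:
  u_1 = (3, 0, 1, 3)
  u_2 = (-26/19, 1, 42/19, 12/19)
  u_3 = (34/31, 92/31, -12/31, -30/31)

Orthogonality check:
  u_2 · u_1 = 0 (should be 0)
  u_3 · u_1 = 0 (should be 0)
  u_3 · u_2 = 0 (should be 0)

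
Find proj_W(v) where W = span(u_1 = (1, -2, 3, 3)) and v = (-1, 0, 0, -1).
proj_W(v) = (-4/23, 8/23, -12/23, -12/23)

Set up U = [u_1 | ... | u_1] ∈ R^(4×1). The projector onto W = col(U) is P = U (U^T U)^(-1) U^T.
Compute U^T U =
  [23],
and U^T v = (-4).
Solve U^T U · c = U^T v for the coefficients: c = (-4/23). The projection is proj_W(v) = U c.
Check: (v - proj_W(v)) · u_1 = 0  (should be 0).
Result: proj_W(v) = (-4/23, 8/23, -12/23, -12/23).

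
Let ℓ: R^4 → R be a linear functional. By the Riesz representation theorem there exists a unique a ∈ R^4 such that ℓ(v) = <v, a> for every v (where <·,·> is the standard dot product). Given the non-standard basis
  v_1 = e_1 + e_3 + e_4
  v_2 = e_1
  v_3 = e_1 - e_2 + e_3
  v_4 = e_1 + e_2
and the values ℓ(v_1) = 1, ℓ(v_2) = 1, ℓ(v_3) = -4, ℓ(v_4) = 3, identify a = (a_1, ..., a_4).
a = (1, 2, -3, 3)

Write a = (a_1, ..., a_4) in the standard basis. For each basis vector v_i, ℓ(v_i) = <v_i, a> is a linear equation in the a_j's. Collect the n equations into a matrix system V a = ℓ, where row i of V is v_i (expressed in the standard basis). Since V is invertible (lower-triangular with 1s on the diagonal, up to permutation), solve by back-substitution:
  V =
[[1, 0, 1, 1],
 [1, 0, 0, 0],
 [1, -1, 1, 0],
 [1, 1, 0, 0]]
  V a = (1, 1, -4, 3)
Solving gives a = (1, 2, -3, 3).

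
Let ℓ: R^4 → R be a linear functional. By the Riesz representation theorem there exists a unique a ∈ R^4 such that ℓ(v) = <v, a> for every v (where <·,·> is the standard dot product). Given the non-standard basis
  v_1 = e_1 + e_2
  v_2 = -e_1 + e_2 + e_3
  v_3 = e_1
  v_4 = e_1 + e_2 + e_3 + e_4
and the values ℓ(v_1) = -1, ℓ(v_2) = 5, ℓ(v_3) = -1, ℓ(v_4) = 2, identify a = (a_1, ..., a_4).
a = (-1, 0, 4, -1)

Write a = (a_1, ..., a_4) in the standard basis. For each basis vector v_i, ℓ(v_i) = <v_i, a> is a linear equation in the a_j's. Collect the n equations into a matrix system V a = ℓ, where row i of V is v_i (expressed in the standard basis). Since V is invertible (lower-triangular with 1s on the diagonal, up to permutation), solve by back-substitution:
  V =
[[1, 1, 0, 0],
 [-1, 1, 1, 0],
 [1, 0, 0, 0],
 [1, 1, 1, 1]]
  V a = (-1, 5, -1, 2)
Solving gives a = (-1, 0, 4, -1).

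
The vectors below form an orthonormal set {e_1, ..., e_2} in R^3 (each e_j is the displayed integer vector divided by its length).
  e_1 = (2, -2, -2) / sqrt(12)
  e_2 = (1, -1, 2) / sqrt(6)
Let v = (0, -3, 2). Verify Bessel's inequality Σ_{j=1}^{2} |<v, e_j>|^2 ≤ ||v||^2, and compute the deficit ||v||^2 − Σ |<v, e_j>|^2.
Σ |<v, e_j>|^2 = 17/2; ||v||^2 = 13; deficit = 9/2

Write each e_j = u_j / sqrt(<u_j, u_j>) where u_j is the displayed integer vector. Then <v, e_j> = <v, u_j> / sqrt(<u_j, u_j>), so |<v, e_j>|^2 = <v, u_j>^2 / <u_j, u_j>.
Coefficients: <v, e_1> = 2/sqrt(12), <v, e_2> = 7/sqrt(6).
Square and sum: Σ |<v, e_j>|^2 = 17/2.
Compute ||v||^2 = v·v = 13.
Deficit = 13 − 17/2 = 9/2 ≥ 0, confirming Bessel's inequality. (The deficit equals ||v − Σ <v,e_j> e_j||^2, the squared distance from v to span{e_j}.)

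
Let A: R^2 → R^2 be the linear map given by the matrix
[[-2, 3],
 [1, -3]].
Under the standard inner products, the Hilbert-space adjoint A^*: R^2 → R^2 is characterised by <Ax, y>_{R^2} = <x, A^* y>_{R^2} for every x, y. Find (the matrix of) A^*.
A^* = A^T =
[[-2, 1],
 [3, -3]]

For real matrices with standard dot products, the defining identity <Ax, y> = <x, A^* y> gives (Ax)^T y = x^T (A^*) y, i.e. x^T A^T y = x^T (A^*) y. Since this holds for all x, y, we must have A^* = A^T. Therefore
A^* =
[[-2, 1],
 [3, -3]].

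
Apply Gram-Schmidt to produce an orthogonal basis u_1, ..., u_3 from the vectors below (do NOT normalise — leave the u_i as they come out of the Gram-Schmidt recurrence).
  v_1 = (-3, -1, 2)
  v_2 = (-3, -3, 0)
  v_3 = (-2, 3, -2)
Orthogonal basis:
  u_1 = (-3, -1, 2)
  u_2 = (-3/7, -15/7, -12/7)
  u_3 = (-7/3, 7/3, -7/3)

Apply the Gram-Schmidt recurrence
  u_1 = v_1
  u_i = v_i − Σ_{j<i} ((v_i · u_j) / (u_j · u_j)) · u_j.

Step by step this gives:
  u_1 = (-3, -1, 2)
  u_2 = (-3/7, -15/7, -12/7)
  u_3 = (-7/3, 7/3, -7/3)

Orthogonality check:
  u_2 · u_1 = 0 (should be 0)
  u_3 · u_1 = 0 (should be 0)
  u_3 · u_2 = 0 (should be 0)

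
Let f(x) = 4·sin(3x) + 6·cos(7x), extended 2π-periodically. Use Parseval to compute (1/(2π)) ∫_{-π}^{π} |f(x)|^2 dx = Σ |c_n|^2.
Σ |c_n|^2 = 26

Expand |f|^2 and use orthogonality of {sin(nx), cos(mx)} on [-π, π]:
  ∫_{-π}^{π} sin(nx)^2 dx = π, ∫ cos(mx)^2 dx = π, and cross terms integrate to 0.
So ∫_{-π}^{π} f(x)^2 dx = 4^2 · π + 6^2 · π = (16 + 36)π.
Divide by 2π: (16 + 36)/2 = 26.
By Parseval, this equals Σ |c_n|^2.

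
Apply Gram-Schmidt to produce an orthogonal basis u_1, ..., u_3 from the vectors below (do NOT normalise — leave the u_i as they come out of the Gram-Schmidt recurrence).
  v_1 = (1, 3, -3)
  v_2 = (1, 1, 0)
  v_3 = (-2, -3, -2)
Orthogonal basis:
  u_1 = (1, 3, -3)
  u_2 = (15/19, 7/19, 12/19)
  u_3 = (21/22, -21/22, -7/11)

Apply the Gram-Schmidt recurrence
  u_1 = v_1
  u_i = v_i − Σ_{j<i} ((v_i · u_j) / (u_j · u_j)) · u_j.

Step by step this gives:
  u_1 = (1, 3, -3)
  u_2 = (15/19, 7/19, 12/19)
  u_3 = (21/22, -21/22, -7/11)

Orthogonality check:
  u_2 · u_1 = 0 (should be 0)
  u_3 · u_1 = 0 (should be 0)
  u_3 · u_2 = 0 (should be 0)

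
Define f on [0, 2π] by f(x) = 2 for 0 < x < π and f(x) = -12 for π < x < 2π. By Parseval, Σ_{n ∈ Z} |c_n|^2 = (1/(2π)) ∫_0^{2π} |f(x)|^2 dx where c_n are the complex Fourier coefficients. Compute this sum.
Σ |c_n|^2 = 74

Parseval equates the L^2 energy of f (normalised by 1/(2π)) with the ℓ^2 sum of its Fourier coefficients: (1/(2π)) ∫_0^{2π} |f|^2 = Σ |c_n|^2.
Compute the left side: (1/(2π)) [∫_0^π 2^2 dx + ∫_π^{2π} (-12)^2 dx] = (1/(2π)) · (4π + 144π) = (4 + 144)/2 = 74.
So Σ_{n ∈ Z} |c_n|^2 = 74.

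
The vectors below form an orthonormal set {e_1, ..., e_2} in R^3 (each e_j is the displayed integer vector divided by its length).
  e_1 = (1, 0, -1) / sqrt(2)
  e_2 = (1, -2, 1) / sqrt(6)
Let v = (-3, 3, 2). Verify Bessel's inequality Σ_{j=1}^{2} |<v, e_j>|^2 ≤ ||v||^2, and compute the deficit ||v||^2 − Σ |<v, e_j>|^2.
Σ |<v, e_j>|^2 = 62/3; ||v||^2 = 22; deficit = 4/3

Write each e_j = u_j / sqrt(<u_j, u_j>) where u_j is the displayed integer vector. Then <v, e_j> = <v, u_j> / sqrt(<u_j, u_j>), so |<v, e_j>|^2 = <v, u_j>^2 / <u_j, u_j>.
Coefficients: <v, e_1> = -5/sqrt(2), <v, e_2> = -7/sqrt(6).
Square and sum: Σ |<v, e_j>|^2 = 62/3.
Compute ||v||^2 = v·v = 22.
Deficit = 22 − 62/3 = 4/3 ≥ 0, confirming Bessel's inequality. (The deficit equals ||v − Σ <v,e_j> e_j||^2, the squared distance from v to span{e_j}.)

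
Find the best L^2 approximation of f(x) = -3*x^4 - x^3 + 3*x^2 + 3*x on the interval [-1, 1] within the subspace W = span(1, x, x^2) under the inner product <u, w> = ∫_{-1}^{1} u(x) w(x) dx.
g(x) = 3*x^2/7 + 12*x/5 + 9/35

The best approximation g ∈ W is the orthogonal projection of f onto W. Writing g = a_0 + a_1 x + a_2 x^2, the coefficients solve the normal equations G · a = b where
  G_{ij} = <φ_i, φ_j> and b_i = <f, φ_i>, with φ_0 = 1, φ_1 = x, φ_2 = x^2.
G =
  [2, 0, 2/3]
  [0, 2/3, 0]
  [2/3, 0, 2/5],
b = (4/5, 8/5, 12/35).
Solving gives a_0 = 9/35, a_1 = 12/5, a_2 = 3/7, so
  g(x) = 3*x^2/7 + 12*x/5 + 9/35.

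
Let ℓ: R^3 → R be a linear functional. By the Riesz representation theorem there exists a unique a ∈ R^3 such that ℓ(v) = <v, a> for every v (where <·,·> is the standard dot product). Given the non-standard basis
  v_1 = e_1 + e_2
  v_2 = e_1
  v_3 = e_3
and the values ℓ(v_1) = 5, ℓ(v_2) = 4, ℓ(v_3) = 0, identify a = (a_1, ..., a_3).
a = (4, 1, 0)

Write a = (a_1, ..., a_3) in the standard basis. For each basis vector v_i, ℓ(v_i) = <v_i, a> is a linear equation in the a_j's. Collect the n equations into a matrix system V a = ℓ, where row i of V is v_i (expressed in the standard basis). Since V is invertible (lower-triangular with 1s on the diagonal, up to permutation), solve by back-substitution:
  V =
[[1, 1, 0],
 [1, 0, 0],
 [0, 0, 1]]
  V a = (5, 4, 0)
Solving gives a = (4, 1, 0).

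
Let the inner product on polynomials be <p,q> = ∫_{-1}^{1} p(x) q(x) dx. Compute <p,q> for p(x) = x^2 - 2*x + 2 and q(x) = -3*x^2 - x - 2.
<p,q> = -66/5

Expand the product: p(x)·q(x) = -3*x^4 + 5*x^3 - 6*x^2 + 2*x - 4.
∫_{-1}^{1} of each monomial x^k gives [2/(k+1) if k even, 0 if k odd]. Integrating term-by-term (or equivalently evaluating the antiderivative F(x) = -3*x^5/5 + 5*x^4/4 - 2*x^3 + x^2 - 4*x at the endpoints):
  F(1) − F(−1) = -87/20 − (177/20) = -66/5.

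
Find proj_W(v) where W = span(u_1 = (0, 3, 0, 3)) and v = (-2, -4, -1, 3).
proj_W(v) = (0, -1/2, 0, -1/2)

Set up U = [u_1 | ... | u_1] ∈ R^(4×1). The projector onto W = col(U) is P = U (U^T U)^(-1) U^T.
Compute U^T U =
  [18],
and U^T v = (-3).
Solve U^T U · c = U^T v for the coefficients: c = (-1/6). The projection is proj_W(v) = U c.
Check: (v - proj_W(v)) · u_1 = 0  (should be 0).
Result: proj_W(v) = (0, -1/2, 0, -1/2).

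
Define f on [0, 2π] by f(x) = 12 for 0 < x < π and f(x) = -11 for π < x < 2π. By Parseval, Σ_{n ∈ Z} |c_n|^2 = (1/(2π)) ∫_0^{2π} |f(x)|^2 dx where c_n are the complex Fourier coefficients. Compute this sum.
Σ |c_n|^2 = 265/2

Parseval equates the L^2 energy of f (normalised by 1/(2π)) with the ℓ^2 sum of its Fourier coefficients: (1/(2π)) ∫_0^{2π} |f|^2 = Σ |c_n|^2.
Compute the left side: (1/(2π)) [∫_0^π 12^2 dx + ∫_π^{2π} (-11)^2 dx] = (1/(2π)) · (144π + 121π) = (144 + 121)/2 = 265/2.
So Σ_{n ∈ Z} |c_n|^2 = 265/2.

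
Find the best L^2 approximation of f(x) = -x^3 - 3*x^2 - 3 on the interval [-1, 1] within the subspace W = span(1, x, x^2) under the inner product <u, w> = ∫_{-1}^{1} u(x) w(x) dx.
g(x) = -3*x^2 - 3*x/5 - 3

The best approximation g ∈ W is the orthogonal projection of f onto W. Writing g = a_0 + a_1 x + a_2 x^2, the coefficients solve the normal equations G · a = b where
  G_{ij} = <φ_i, φ_j> and b_i = <f, φ_i>, with φ_0 = 1, φ_1 = x, φ_2 = x^2.
G =
  [2, 0, 2/3]
  [0, 2/3, 0]
  [2/3, 0, 2/5],
b = (-8, -2/5, -16/5).
Solving gives a_0 = -3, a_1 = -3/5, a_2 = -3, so
  g(x) = -3*x^2 - 3*x/5 - 3.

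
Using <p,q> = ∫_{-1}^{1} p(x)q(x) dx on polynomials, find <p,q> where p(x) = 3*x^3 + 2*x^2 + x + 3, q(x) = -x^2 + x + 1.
<p,q> = 32/5

Expand the product: p(x)·q(x) = -3*x^5 + x^4 + 4*x^3 + 4*x + 3.
∫_{-1}^{1} of each monomial x^k gives [2/(k+1) if k even, 0 if k odd]. Integrating term-by-term (or equivalently evaluating the antiderivative F(x) = -x^6/2 + x^5/5 + x^4 + 2*x^2 + 3*x at the endpoints):
  F(1) − F(−1) = 57/10 − (-7/10) = 32/5.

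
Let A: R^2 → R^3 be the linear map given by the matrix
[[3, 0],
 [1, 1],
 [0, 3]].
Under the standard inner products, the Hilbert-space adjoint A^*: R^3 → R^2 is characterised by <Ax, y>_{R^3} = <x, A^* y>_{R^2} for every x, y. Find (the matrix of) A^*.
A^* = A^T =
[[3, 1, 0],
 [0, 1, 3]]

For real matrices with standard dot products, the defining identity <Ax, y> = <x, A^* y> gives (Ax)^T y = x^T (A^*) y, i.e. x^T A^T y = x^T (A^*) y. Since this holds for all x, y, we must have A^* = A^T. Therefore
A^* =
[[3, 1, 0],
 [0, 1, 3]].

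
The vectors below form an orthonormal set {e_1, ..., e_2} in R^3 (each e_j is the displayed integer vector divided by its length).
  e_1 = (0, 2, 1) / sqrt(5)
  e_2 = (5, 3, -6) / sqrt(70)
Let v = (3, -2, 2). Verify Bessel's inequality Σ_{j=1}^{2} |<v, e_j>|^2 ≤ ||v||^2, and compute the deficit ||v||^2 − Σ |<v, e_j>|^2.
Σ |<v, e_j>|^2 = 13/14; ||v||^2 = 17; deficit = 225/14

Write each e_j = u_j / sqrt(<u_j, u_j>) where u_j is the displayed integer vector. Then <v, e_j> = <v, u_j> / sqrt(<u_j, u_j>), so |<v, e_j>|^2 = <v, u_j>^2 / <u_j, u_j>.
Coefficients: <v, e_1> = -2/sqrt(5), <v, e_2> = -3/sqrt(70).
Square and sum: Σ |<v, e_j>|^2 = 13/14.
Compute ||v||^2 = v·v = 17.
Deficit = 17 − 13/14 = 225/14 ≥ 0, confirming Bessel's inequality. (The deficit equals ||v − Σ <v,e_j> e_j||^2, the squared distance from v to span{e_j}.)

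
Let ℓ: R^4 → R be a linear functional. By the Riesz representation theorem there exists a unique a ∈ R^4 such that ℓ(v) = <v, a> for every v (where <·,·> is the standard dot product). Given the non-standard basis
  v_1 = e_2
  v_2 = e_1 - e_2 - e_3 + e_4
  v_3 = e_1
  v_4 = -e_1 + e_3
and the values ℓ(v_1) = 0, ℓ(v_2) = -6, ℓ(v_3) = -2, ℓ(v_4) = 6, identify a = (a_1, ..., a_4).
a = (-2, 0, 4, 0)

Write a = (a_1, ..., a_4) in the standard basis. For each basis vector v_i, ℓ(v_i) = <v_i, a> is a linear equation in the a_j's. Collect the n equations into a matrix system V a = ℓ, where row i of V is v_i (expressed in the standard basis). Since V is invertible (lower-triangular with 1s on the diagonal, up to permutation), solve by back-substitution:
  V =
[[0, 1, 0, 0],
 [1, -1, -1, 1],
 [1, 0, 0, 0],
 [-1, 0, 1, 0]]
  V a = (0, -6, -2, 6)
Solving gives a = (-2, 0, 4, 0).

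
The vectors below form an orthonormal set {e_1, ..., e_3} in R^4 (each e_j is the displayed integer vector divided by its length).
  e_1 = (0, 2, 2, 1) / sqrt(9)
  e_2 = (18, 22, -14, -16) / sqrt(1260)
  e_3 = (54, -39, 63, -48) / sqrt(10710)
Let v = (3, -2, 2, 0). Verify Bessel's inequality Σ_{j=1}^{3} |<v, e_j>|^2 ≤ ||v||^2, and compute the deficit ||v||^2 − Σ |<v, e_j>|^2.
Σ |<v, e_j>|^2 = 217/17; ||v||^2 = 17; deficit = 72/17

Write each e_j = u_j / sqrt(<u_j, u_j>) where u_j is the displayed integer vector. Then <v, e_j> = <v, u_j> / sqrt(<u_j, u_j>), so |<v, e_j>|^2 = <v, u_j>^2 / <u_j, u_j>.
Coefficients: <v, e_1> = 0/sqrt(9), <v, e_2> = -18/sqrt(1260), <v, e_3> = 366/sqrt(10710).
Square and sum: Σ |<v, e_j>|^2 = 217/17.
Compute ||v||^2 = v·v = 17.
Deficit = 17 − 217/17 = 72/17 ≥ 0, confirming Bessel's inequality. (The deficit equals ||v − Σ <v,e_j> e_j||^2, the squared distance from v to span{e_j}.)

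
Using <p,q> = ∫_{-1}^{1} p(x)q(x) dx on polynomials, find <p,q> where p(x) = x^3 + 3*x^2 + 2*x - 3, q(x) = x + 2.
<p,q> = -94/15

Expand the product: p(x)·q(x) = x^4 + 5*x^3 + 8*x^2 + x - 6.
∫_{-1}^{1} of each monomial x^k gives [2/(k+1) if k even, 0 if k odd]. Integrating term-by-term (or equivalently evaluating the antiderivative F(x) = x^5/5 + 5*x^4/4 + 8*x^3/3 + x^2/2 - 6*x at the endpoints):
  F(1) − F(−1) = -83/60 − (293/60) = -94/15.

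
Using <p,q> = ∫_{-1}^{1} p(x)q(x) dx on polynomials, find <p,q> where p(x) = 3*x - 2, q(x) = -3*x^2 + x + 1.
<p,q> = 2

Expand the product: p(x)·q(x) = -9*x^3 + 9*x^2 + x - 2.
∫_{-1}^{1} of each monomial x^k gives [2/(k+1) if k even, 0 if k odd]. Integrating term-by-term (or equivalently evaluating the antiderivative F(x) = -9*x^4/4 + 3*x^3 + x^2/2 - 2*x at the endpoints):
  F(1) − F(−1) = -3/4 − (-11/4) = 2.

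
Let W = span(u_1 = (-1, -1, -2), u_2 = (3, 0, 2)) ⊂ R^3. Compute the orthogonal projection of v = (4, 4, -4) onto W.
proj_W(v) = (44/29, -28/29, -8/29)

Set up U = [u_1 | ... | u_2] ∈ R^(3×2). The projector onto W = col(U) is P = U (U^T U)^(-1) U^T.
Compute U^T U =
  [6, -7]
  [-7, 13],
and U^T v = (0, 4).
Solve U^T U · c = U^T v for the coefficients: c = (28/29, 24/29). The projection is proj_W(v) = U c.
Check: (v - proj_W(v)) · u_1 = 0  (should be 0).
Check: (v - proj_W(v)) · u_2 = 0  (should be 0).
Result: proj_W(v) = (44/29, -28/29, -8/29).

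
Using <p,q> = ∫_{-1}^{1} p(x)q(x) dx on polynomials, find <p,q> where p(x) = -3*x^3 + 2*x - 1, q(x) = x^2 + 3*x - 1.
<p,q> = 26/15

Expand the product: p(x)·q(x) = -3*x^5 - 9*x^4 + 5*x^3 + 5*x^2 - 5*x + 1.
∫_{-1}^{1} of each monomial x^k gives [2/(k+1) if k even, 0 if k odd]. Integrating term-by-term (or equivalently evaluating the antiderivative F(x) = -x^6/2 - 9*x^5/5 + 5*x^4/4 + 5*x^3/3 - 5*x^2/2 + x at the endpoints):
  F(1) − F(−1) = -53/60 − (-157/60) = 26/15.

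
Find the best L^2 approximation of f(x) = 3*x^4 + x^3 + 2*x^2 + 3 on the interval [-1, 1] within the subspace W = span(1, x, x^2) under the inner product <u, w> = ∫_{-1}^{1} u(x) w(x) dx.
g(x) = 32*x^2/7 + 3*x/5 + 96/35

The best approximation g ∈ W is the orthogonal projection of f onto W. Writing g = a_0 + a_1 x + a_2 x^2, the coefficients solve the normal equations G · a = b where
  G_{ij} = <φ_i, φ_j> and b_i = <f, φ_i>, with φ_0 = 1, φ_1 = x, φ_2 = x^2.
G =
  [2, 0, 2/3]
  [0, 2/3, 0]
  [2/3, 0, 2/5],
b = (128/15, 2/5, 128/35).
Solving gives a_0 = 96/35, a_1 = 3/5, a_2 = 32/7, so
  g(x) = 32*x^2/7 + 3*x/5 + 96/35.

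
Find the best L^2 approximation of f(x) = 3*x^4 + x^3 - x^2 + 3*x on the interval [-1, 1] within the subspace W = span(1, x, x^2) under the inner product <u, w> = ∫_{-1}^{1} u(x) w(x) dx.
g(x) = 11*x^2/7 + 18*x/5 - 9/35

The best approximation g ∈ W is the orthogonal projection of f onto W. Writing g = a_0 + a_1 x + a_2 x^2, the coefficients solve the normal equations G · a = b where
  G_{ij} = <φ_i, φ_j> and b_i = <f, φ_i>, with φ_0 = 1, φ_1 = x, φ_2 = x^2.
G =
  [2, 0, 2/3]
  [0, 2/3, 0]
  [2/3, 0, 2/5],
b = (8/15, 12/5, 16/35).
Solving gives a_0 = -9/35, a_1 = 18/5, a_2 = 11/7, so
  g(x) = 11*x^2/7 + 18*x/5 - 9/35.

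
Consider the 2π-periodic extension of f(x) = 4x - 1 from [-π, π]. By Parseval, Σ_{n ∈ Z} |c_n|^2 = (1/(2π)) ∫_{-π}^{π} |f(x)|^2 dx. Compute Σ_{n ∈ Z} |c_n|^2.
Σ |c_n|^2 = 16π^2/3 + 1

Expand and integrate term by term over [-π, π]:
  ∫ (4x)^2 dx = 16·(2π^3/3); ∫ 2·4·(-1)·x dx = 0 (odd integrand); ∫ (-1)^2 dx = 1·2π.
So (1/(2π)) ∫_{-π}^{π} (4x - 1)^2 dx = 16π^2/3 + 1 = 16π^2/3 + 1.
Parseval ⇒ Σ |c_n|^2 = 16π^2/3 + 1.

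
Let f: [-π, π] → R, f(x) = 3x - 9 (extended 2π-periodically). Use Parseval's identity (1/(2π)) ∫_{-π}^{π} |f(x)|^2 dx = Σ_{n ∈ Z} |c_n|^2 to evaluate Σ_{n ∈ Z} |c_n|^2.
Σ |c_n|^2 = 3π^2 + 81

Expand and integrate term by term over [-π, π]:
  ∫ (3x)^2 dx = 9·(2π^3/3); ∫ 2·3·(-9)·x dx = 0 (odd integrand); ∫ (-9)^2 dx = 81·2π.
So (1/(2π)) ∫_{-π}^{π} (3x - 9)^2 dx = 9π^2/3 + 81 = 3π^2 + 81.
Parseval ⇒ Σ |c_n|^2 = 3π^2 + 81.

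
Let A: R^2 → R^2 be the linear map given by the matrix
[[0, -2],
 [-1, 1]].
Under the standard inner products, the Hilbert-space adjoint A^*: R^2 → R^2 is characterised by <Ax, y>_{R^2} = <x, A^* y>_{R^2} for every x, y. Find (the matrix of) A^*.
A^* = A^T =
[[0, -1],
 [-2, 1]]

For real matrices with standard dot products, the defining identity <Ax, y> = <x, A^* y> gives (Ax)^T y = x^T (A^*) y, i.e. x^T A^T y = x^T (A^*) y. Since this holds for all x, y, we must have A^* = A^T. Therefore
A^* =
[[0, -1],
 [-2, 1]].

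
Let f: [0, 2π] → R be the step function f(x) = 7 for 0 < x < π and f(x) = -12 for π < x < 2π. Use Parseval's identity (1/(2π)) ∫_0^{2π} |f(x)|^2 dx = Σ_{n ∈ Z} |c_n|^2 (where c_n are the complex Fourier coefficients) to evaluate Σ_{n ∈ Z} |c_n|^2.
Σ |c_n|^2 = 193/2

Parseval equates the L^2 energy of f (normalised by 1/(2π)) with the ℓ^2 sum of its Fourier coefficients: (1/(2π)) ∫_0^{2π} |f|^2 = Σ |c_n|^2.
Compute the left side: (1/(2π)) [∫_0^π 7^2 dx + ∫_π^{2π} (-12)^2 dx] = (1/(2π)) · (49π + 144π) = (49 + 144)/2 = 193/2.
So Σ_{n ∈ Z} |c_n|^2 = 193/2.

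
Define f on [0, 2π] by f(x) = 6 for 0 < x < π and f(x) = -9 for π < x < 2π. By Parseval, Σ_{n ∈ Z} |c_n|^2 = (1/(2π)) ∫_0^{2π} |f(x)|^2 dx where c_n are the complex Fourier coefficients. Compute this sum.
Σ |c_n|^2 = 117/2

Parseval equates the L^2 energy of f (normalised by 1/(2π)) with the ℓ^2 sum of its Fourier coefficients: (1/(2π)) ∫_0^{2π} |f|^2 = Σ |c_n|^2.
Compute the left side: (1/(2π)) [∫_0^π 6^2 dx + ∫_π^{2π} (-9)^2 dx] = (1/(2π)) · (36π + 81π) = (36 + 81)/2 = 117/2.
So Σ_{n ∈ Z} |c_n|^2 = 117/2.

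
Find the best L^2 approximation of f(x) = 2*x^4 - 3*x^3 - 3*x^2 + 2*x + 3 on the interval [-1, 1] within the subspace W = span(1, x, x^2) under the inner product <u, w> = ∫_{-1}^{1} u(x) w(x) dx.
g(x) = -9*x^2/7 + x/5 + 99/35

The best approximation g ∈ W is the orthogonal projection of f onto W. Writing g = a_0 + a_1 x + a_2 x^2, the coefficients solve the normal equations G · a = b where
  G_{ij} = <φ_i, φ_j> and b_i = <f, φ_i>, with φ_0 = 1, φ_1 = x, φ_2 = x^2.
G =
  [2, 0, 2/3]
  [0, 2/3, 0]
  [2/3, 0, 2/5],
b = (24/5, 2/15, 48/35).
Solving gives a_0 = 99/35, a_1 = 1/5, a_2 = -9/7, so
  g(x) = -9*x^2/7 + x/5 + 99/35.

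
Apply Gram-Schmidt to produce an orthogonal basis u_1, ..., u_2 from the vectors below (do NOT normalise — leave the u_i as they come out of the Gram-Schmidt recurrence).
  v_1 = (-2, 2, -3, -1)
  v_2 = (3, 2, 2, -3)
Orthogonal basis:
  u_1 = (-2, 2, -3, -1)
  u_2 = (22/9, 23/9, 7/6, -59/18)

Apply the Gram-Schmidt recurrence
  u_1 = v_1
  u_i = v_i − Σ_{j<i} ((v_i · u_j) / (u_j · u_j)) · u_j.

Step by step this gives:
  u_1 = (-2, 2, -3, -1)
  u_2 = (22/9, 23/9, 7/6, -59/18)

Orthogonality check:
  u_2 · u_1 = 0 (should be 0)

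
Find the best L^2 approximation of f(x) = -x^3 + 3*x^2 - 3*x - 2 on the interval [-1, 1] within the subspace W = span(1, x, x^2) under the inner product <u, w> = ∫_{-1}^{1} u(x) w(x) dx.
g(x) = 3*x^2 - 18*x/5 - 2

The best approximation g ∈ W is the orthogonal projection of f onto W. Writing g = a_0 + a_1 x + a_2 x^2, the coefficients solve the normal equations G · a = b where
  G_{ij} = <φ_i, φ_j> and b_i = <f, φ_i>, with φ_0 = 1, φ_1 = x, φ_2 = x^2.
G =
  [2, 0, 2/3]
  [0, 2/3, 0]
  [2/3, 0, 2/5],
b = (-2, -12/5, -2/15).
Solving gives a_0 = -2, a_1 = -18/5, a_2 = 3, so
  g(x) = 3*x^2 - 18*x/5 - 2.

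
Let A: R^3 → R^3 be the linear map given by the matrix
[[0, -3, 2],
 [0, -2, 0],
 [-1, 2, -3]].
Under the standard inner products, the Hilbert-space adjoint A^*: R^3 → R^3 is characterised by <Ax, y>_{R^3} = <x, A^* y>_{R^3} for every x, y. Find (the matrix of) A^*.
A^* = A^T =
[[0, 0, -1],
 [-3, -2, 2],
 [2, 0, -3]]

For real matrices with standard dot products, the defining identity <Ax, y> = <x, A^* y> gives (Ax)^T y = x^T (A^*) y, i.e. x^T A^T y = x^T (A^*) y. Since this holds for all x, y, we must have A^* = A^T. Therefore
A^* =
[[0, 0, -1],
 [-3, -2, 2],
 [2, 0, -3]].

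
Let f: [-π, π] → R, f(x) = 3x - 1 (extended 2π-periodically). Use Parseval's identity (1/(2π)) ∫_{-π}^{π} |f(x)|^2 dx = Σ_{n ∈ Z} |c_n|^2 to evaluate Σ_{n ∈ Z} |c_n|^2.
Σ |c_n|^2 = 3π^2 + 1

Expand and integrate term by term over [-π, π]:
  ∫ (3x)^2 dx = 9·(2π^3/3); ∫ 2·3·(-1)·x dx = 0 (odd integrand); ∫ (-1)^2 dx = 1·2π.
So (1/(2π)) ∫_{-π}^{π} (3x - 1)^2 dx = 9π^2/3 + 1 = 3π^2 + 1.
Parseval ⇒ Σ |c_n|^2 = 3π^2 + 1.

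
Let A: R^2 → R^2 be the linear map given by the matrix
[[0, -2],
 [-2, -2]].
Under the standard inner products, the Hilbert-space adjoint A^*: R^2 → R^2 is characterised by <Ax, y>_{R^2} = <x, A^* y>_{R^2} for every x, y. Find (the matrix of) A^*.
A^* = A^T =
[[0, -2],
 [-2, -2]]

For real matrices with standard dot products, the defining identity <Ax, y> = <x, A^* y> gives (Ax)^T y = x^T (A^*) y, i.e. x^T A^T y = x^T (A^*) y. Since this holds for all x, y, we must have A^* = A^T. Therefore
A^* =
[[0, -2],
 [-2, -2]].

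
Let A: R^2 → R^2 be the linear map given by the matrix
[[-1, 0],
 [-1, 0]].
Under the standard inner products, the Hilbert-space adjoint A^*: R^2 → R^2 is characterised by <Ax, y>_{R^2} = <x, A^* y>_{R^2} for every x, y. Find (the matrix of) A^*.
A^* = A^T =
[[-1, -1],
 [0, 0]]

For real matrices with standard dot products, the defining identity <Ax, y> = <x, A^* y> gives (Ax)^T y = x^T (A^*) y, i.e. x^T A^T y = x^T (A^*) y. Since this holds for all x, y, we must have A^* = A^T. Therefore
A^* =
[[-1, -1],
 [0, 0]].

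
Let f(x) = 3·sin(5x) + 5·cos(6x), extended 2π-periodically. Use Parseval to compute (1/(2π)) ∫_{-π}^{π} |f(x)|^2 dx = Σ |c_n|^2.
Σ |c_n|^2 = 17

Expand |f|^2 and use orthogonality of {sin(nx), cos(mx)} on [-π, π]:
  ∫_{-π}^{π} sin(nx)^2 dx = π, ∫ cos(mx)^2 dx = π, and cross terms integrate to 0.
So ∫_{-π}^{π} f(x)^2 dx = 3^2 · π + 5^2 · π = (9 + 25)π.
Divide by 2π: (9 + 25)/2 = 17.
By Parseval, this equals Σ |c_n|^2.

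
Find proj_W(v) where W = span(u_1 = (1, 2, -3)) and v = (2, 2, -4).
proj_W(v) = (9/7, 18/7, -27/7)

Set up U = [u_1 | ... | u_1] ∈ R^(3×1). The projector onto W = col(U) is P = U (U^T U)^(-1) U^T.
Compute U^T U =
  [14],
and U^T v = (18).
Solve U^T U · c = U^T v for the coefficients: c = (9/7). The projection is proj_W(v) = U c.
Check: (v - proj_W(v)) · u_1 = 0  (should be 0).
Result: proj_W(v) = (9/7, 18/7, -27/7).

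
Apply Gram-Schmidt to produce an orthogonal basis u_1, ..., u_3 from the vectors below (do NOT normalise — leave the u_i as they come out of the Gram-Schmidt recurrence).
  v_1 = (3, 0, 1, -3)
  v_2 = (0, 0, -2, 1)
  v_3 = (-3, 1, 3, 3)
Orthogonal basis:
  u_1 = (3, 0, 1, -3)
  u_2 = (15/19, 0, -33/19, 4/19)
  u_3 = (6/7, 1, 18/35, 36/35)

Apply the Gram-Schmidt recurrence
  u_1 = v_1
  u_i = v_i − Σ_{j<i} ((v_i · u_j) / (u_j · u_j)) · u_j.

Step by step this gives:
  u_1 = (3, 0, 1, -3)
  u_2 = (15/19, 0, -33/19, 4/19)
  u_3 = (6/7, 1, 18/35, 36/35)

Orthogonality check:
  u_2 · u_1 = 0 (should be 0)
  u_3 · u_1 = 0 (should be 0)
  u_3 · u_2 = 0 (should be 0)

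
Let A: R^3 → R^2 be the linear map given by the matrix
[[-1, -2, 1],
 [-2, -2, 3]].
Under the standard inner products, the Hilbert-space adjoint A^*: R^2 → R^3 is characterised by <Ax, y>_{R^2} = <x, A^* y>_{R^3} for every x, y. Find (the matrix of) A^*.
A^* = A^T =
[[-1, -2],
 [-2, -2],
 [1, 3]]

For real matrices with standard dot products, the defining identity <Ax, y> = <x, A^* y> gives (Ax)^T y = x^T (A^*) y, i.e. x^T A^T y = x^T (A^*) y. Since this holds for all x, y, we must have A^* = A^T. Therefore
A^* =
[[-1, -2],
 [-2, -2],
 [1, 3]].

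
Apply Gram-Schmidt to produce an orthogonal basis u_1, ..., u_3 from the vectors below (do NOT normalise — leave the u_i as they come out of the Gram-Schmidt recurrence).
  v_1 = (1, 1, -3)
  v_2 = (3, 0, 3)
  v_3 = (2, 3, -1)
Orthogonal basis:
  u_1 = (1, 1, -3)
  u_2 = (39/11, 6/11, 15/11)
  u_3 = (-1/2, 2, 1/2)

Apply the Gram-Schmidt recurrence
  u_1 = v_1
  u_i = v_i − Σ_{j<i} ((v_i · u_j) / (u_j · u_j)) · u_j.

Step by step this gives:
  u_1 = (1, 1, -3)
  u_2 = (39/11, 6/11, 15/11)
  u_3 = (-1/2, 2, 1/2)

Orthogonality check:
  u_2 · u_1 = 0 (should be 0)
  u_3 · u_1 = 0 (should be 0)
  u_3 · u_2 = 0 (should be 0)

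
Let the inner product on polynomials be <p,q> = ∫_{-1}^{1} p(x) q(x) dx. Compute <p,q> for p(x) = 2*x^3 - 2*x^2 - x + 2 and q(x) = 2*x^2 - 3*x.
<p,q> = 2/3

Expand the product: p(x)·q(x) = 4*x^5 - 10*x^4 + 4*x^3 + 7*x^2 - 6*x.
∫_{-1}^{1} of each monomial x^k gives [2/(k+1) if k even, 0 if k odd]. Integrating term-by-term (or equivalently evaluating the antiderivative F(x) = 2*x^6/3 - 2*x^5 + x^4 + 7*x^3/3 - 3*x^2 at the endpoints):
  F(1) − F(−1) = -1 − (-5/3) = 2/3.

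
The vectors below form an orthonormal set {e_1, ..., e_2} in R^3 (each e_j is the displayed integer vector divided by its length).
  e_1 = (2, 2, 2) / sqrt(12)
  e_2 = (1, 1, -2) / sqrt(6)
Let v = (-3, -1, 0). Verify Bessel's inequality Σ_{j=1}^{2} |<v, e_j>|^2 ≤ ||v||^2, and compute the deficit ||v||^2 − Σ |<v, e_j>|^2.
Σ |<v, e_j>|^2 = 8; ||v||^2 = 10; deficit = 2

Write each e_j = u_j / sqrt(<u_j, u_j>) where u_j is the displayed integer vector. Then <v, e_j> = <v, u_j> / sqrt(<u_j, u_j>), so |<v, e_j>|^2 = <v, u_j>^2 / <u_j, u_j>.
Coefficients: <v, e_1> = -8/sqrt(12), <v, e_2> = -4/sqrt(6).
Square and sum: Σ |<v, e_j>|^2 = 8.
Compute ||v||^2 = v·v = 10.
Deficit = 10 − 8 = 2 ≥ 0, confirming Bessel's inequality. (The deficit equals ||v − Σ <v,e_j> e_j||^2, the squared distance from v to span{e_j}.)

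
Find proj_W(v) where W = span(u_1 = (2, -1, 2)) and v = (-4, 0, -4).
proj_W(v) = (-32/9, 16/9, -32/9)

Set up U = [u_1 | ... | u_1] ∈ R^(3×1). The projector onto W = col(U) is P = U (U^T U)^(-1) U^T.
Compute U^T U =
  [9],
and U^T v = (-16).
Solve U^T U · c = U^T v for the coefficients: c = (-16/9). The projection is proj_W(v) = U c.
Check: (v - proj_W(v)) · u_1 = 0  (should be 0).
Result: proj_W(v) = (-32/9, 16/9, -32/9).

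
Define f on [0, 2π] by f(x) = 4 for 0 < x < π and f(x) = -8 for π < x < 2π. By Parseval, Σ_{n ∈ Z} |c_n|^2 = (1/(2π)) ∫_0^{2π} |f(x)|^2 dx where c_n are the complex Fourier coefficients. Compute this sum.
Σ |c_n|^2 = 40

Parseval equates the L^2 energy of f (normalised by 1/(2π)) with the ℓ^2 sum of its Fourier coefficients: (1/(2π)) ∫_0^{2π} |f|^2 = Σ |c_n|^2.
Compute the left side: (1/(2π)) [∫_0^π 4^2 dx + ∫_π^{2π} (-8)^2 dx] = (1/(2π)) · (16π + 64π) = (16 + 64)/2 = 40.
So Σ_{n ∈ Z} |c_n|^2 = 40.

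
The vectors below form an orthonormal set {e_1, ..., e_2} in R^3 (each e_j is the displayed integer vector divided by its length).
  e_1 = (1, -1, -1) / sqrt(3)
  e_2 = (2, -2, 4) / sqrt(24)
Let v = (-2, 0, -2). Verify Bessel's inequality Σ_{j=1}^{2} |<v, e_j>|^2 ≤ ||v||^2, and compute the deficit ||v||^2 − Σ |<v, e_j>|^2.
Σ |<v, e_j>|^2 = 6; ||v||^2 = 8; deficit = 2

Write each e_j = u_j / sqrt(<u_j, u_j>) where u_j is the displayed integer vector. Then <v, e_j> = <v, u_j> / sqrt(<u_j, u_j>), so |<v, e_j>|^2 = <v, u_j>^2 / <u_j, u_j>.
Coefficients: <v, e_1> = 0/sqrt(3), <v, e_2> = -12/sqrt(24).
Square and sum: Σ |<v, e_j>|^2 = 6.
Compute ||v||^2 = v·v = 8.
Deficit = 8 − 6 = 2 ≥ 0, confirming Bessel's inequality. (The deficit equals ||v − Σ <v,e_j> e_j||^2, the squared distance from v to span{e_j}.)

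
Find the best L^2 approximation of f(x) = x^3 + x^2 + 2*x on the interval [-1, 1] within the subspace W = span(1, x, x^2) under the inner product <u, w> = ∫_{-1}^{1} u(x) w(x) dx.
g(x) = x^2 + 13*x/5

The best approximation g ∈ W is the orthogonal projection of f onto W. Writing g = a_0 + a_1 x + a_2 x^2, the coefficients solve the normal equations G · a = b where
  G_{ij} = <φ_i, φ_j> and b_i = <f, φ_i>, with φ_0 = 1, φ_1 = x, φ_2 = x^2.
G =
  [2, 0, 2/3]
  [0, 2/3, 0]
  [2/3, 0, 2/5],
b = (2/3, 26/15, 2/5).
Solving gives a_0 = 0, a_1 = 13/5, a_2 = 1, so
  g(x) = x^2 + 13*x/5.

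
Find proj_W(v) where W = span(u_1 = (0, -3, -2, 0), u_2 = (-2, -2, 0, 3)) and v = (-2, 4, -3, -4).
proj_W(v) = (344/185, 362/185, 12/185, -516/185)

Set up U = [u_1 | ... | u_2] ∈ R^(4×2). The projector onto W = col(U) is P = U (U^T U)^(-1) U^T.
Compute U^T U =
  [13, 6]
  [6, 17],
and U^T v = (-6, -16).
Solve U^T U · c = U^T v for the coefficients: c = (-6/185, -172/185). The projection is proj_W(v) = U c.
Check: (v - proj_W(v)) · u_1 = 0  (should be 0).
Check: (v - proj_W(v)) · u_2 = 0  (should be 0).
Result: proj_W(v) = (344/185, 362/185, 12/185, -516/185).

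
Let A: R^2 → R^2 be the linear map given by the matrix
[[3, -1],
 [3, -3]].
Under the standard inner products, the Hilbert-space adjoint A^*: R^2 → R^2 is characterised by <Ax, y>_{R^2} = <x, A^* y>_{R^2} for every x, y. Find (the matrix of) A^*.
A^* = A^T =
[[3, 3],
 [-1, -3]]

For real matrices with standard dot products, the defining identity <Ax, y> = <x, A^* y> gives (Ax)^T y = x^T (A^*) y, i.e. x^T A^T y = x^T (A^*) y. Since this holds for all x, y, we must have A^* = A^T. Therefore
A^* =
[[3, 3],
 [-1, -3]].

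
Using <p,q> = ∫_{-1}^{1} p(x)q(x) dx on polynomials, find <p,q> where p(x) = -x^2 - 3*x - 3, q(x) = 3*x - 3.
<p,q> = 14

Expand the product: p(x)·q(x) = -3*x^3 - 6*x^2 + 9.
∫_{-1}^{1} of each monomial x^k gives [2/(k+1) if k even, 0 if k odd]. Integrating term-by-term (or equivalently evaluating the antiderivative F(x) = -3*x^4/4 - 2*x^3 + 9*x at the endpoints):
  F(1) − F(−1) = 25/4 − (-31/4) = 14.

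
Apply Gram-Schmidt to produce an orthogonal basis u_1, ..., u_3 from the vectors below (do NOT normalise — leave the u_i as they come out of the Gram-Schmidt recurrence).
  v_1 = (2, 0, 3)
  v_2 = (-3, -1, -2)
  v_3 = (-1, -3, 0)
Orthogonal basis:
  u_1 = (2, 0, 3)
  u_2 = (-15/13, -1, 10/13)
  u_3 = (18/19, -30/19, -12/19)

Apply the Gram-Schmidt recurrence
  u_1 = v_1
  u_i = v_i − Σ_{j<i} ((v_i · u_j) / (u_j · u_j)) · u_j.

Step by step this gives:
  u_1 = (2, 0, 3)
  u_2 = (-15/13, -1, 10/13)
  u_3 = (18/19, -30/19, -12/19)

Orthogonality check:
  u_2 · u_1 = 0 (should be 0)
  u_3 · u_1 = 0 (should be 0)
  u_3 · u_2 = 0 (should be 0)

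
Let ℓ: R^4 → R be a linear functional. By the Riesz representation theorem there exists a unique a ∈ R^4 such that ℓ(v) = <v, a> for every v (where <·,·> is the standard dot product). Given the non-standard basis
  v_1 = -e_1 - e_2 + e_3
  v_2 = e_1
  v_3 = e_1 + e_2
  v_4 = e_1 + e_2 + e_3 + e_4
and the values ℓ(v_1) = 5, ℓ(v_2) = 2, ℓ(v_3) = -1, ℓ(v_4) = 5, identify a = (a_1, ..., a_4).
a = (2, -3, 4, 2)

Write a = (a_1, ..., a_4) in the standard basis. For each basis vector v_i, ℓ(v_i) = <v_i, a> is a linear equation in the a_j's. Collect the n equations into a matrix system V a = ℓ, where row i of V is v_i (expressed in the standard basis). Since V is invertible (lower-triangular with 1s on the diagonal, up to permutation), solve by back-substitution:
  V =
[[-1, -1, 1, 0],
 [1, 0, 0, 0],
 [1, 1, 0, 0],
 [1, 1, 1, 1]]
  V a = (5, 2, -1, 5)
Solving gives a = (2, -3, 4, 2).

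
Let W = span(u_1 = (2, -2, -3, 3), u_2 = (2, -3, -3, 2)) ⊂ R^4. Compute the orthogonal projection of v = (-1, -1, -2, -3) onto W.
proj_W(v) = (-4/51, -97/51, 2/17, -107/51)

Set up U = [u_1 | ... | u_2] ∈ R^(4×2). The projector onto W = col(U) is P = U (U^T U)^(-1) U^T.
Compute U^T U =
  [26, 25]
  [25, 26],
and U^T v = (-3, 1).
Solve U^T U · c = U^T v for the coefficients: c = (-103/51, 101/51). The projection is proj_W(v) = U c.
Check: (v - proj_W(v)) · u_1 = 0  (should be 0).
Check: (v - proj_W(v)) · u_2 = 0  (should be 0).
Result: proj_W(v) = (-4/51, -97/51, 2/17, -107/51).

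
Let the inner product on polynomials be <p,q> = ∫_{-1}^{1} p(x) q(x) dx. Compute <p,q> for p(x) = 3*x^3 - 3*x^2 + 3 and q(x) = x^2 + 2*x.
<p,q> = 16/5

Expand the product: p(x)·q(x) = 3*x^5 + 3*x^4 - 6*x^3 + 3*x^2 + 6*x.
∫_{-1}^{1} of each monomial x^k gives [2/(k+1) if k even, 0 if k odd]. Integrating term-by-term (or equivalently evaluating the antiderivative F(x) = x^6/2 + 3*x^5/5 - 3*x^4/2 + x^3 + 3*x^2 at the endpoints):
  F(1) − F(−1) = 18/5 − (2/5) = 16/5.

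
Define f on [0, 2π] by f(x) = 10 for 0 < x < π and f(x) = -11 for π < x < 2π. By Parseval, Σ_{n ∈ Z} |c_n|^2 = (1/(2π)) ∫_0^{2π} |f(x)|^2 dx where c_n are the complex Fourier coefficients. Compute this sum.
Σ |c_n|^2 = 221/2

Parseval equates the L^2 energy of f (normalised by 1/(2π)) with the ℓ^2 sum of its Fourier coefficients: (1/(2π)) ∫_0^{2π} |f|^2 = Σ |c_n|^2.
Compute the left side: (1/(2π)) [∫_0^π 10^2 dx + ∫_π^{2π} (-11)^2 dx] = (1/(2π)) · (100π + 121π) = (100 + 121)/2 = 221/2.
So Σ_{n ∈ Z} |c_n|^2 = 221/2.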